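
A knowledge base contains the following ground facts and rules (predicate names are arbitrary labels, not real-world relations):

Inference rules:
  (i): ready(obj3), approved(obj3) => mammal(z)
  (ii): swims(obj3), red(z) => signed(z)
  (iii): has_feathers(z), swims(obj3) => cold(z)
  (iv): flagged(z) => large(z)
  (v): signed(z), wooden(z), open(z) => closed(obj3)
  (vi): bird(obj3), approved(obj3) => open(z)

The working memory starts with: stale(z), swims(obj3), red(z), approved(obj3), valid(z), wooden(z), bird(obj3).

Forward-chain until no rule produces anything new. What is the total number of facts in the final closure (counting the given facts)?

10

Round 1: (ii) [swims(obj3), red(z) => signed(z)]; (vi) [bird(obj3), approved(obj3) => open(z)]. Adds signed(z), open(z).
Round 2: (v) [signed(z), wooden(z), open(z) => closed(obj3)]. Adds closed(obj3).
Closure: {approved(obj3), bird(obj3), closed(obj3), open(z), red(z), signed(z), stale(z), swims(obj3), valid(z), wooden(z)} — 10 facts.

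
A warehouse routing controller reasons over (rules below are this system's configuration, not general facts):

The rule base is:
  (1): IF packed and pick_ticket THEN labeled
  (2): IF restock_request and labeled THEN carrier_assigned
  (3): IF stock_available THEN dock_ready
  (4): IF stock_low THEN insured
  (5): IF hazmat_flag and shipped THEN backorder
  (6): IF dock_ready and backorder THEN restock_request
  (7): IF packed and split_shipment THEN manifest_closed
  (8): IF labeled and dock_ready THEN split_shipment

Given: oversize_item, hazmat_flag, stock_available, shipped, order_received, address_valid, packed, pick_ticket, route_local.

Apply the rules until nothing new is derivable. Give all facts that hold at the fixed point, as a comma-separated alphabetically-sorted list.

Round 1 — (1), (3), (5), derive labeled, dock_ready, backorder.
Round 2 — (6), (8), derive restock_request, split_shipment.
Round 3 — (2), (7), derive carrier_assigned, manifest_closed.

address_valid, backorder, carrier_assigned, dock_ready, hazmat_flag, labeled, manifest_closed, order_received, oversize_item, packed, pick_ticket, restock_request, route_local, shipped, split_shipment, stock_available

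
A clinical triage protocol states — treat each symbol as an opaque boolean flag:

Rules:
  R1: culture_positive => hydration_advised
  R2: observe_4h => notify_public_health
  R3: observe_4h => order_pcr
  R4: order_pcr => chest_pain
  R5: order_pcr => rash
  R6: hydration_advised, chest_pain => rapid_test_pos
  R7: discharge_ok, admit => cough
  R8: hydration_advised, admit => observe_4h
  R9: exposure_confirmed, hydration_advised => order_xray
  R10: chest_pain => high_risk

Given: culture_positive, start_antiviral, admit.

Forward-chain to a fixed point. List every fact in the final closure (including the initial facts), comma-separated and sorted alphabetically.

admit, chest_pain, culture_positive, high_risk, hydration_advised, notify_public_health, observe_4h, order_pcr, rapid_test_pos, rash, start_antiviral

Round 1 fires R1, giving hydration_advised.
Round 2 fires R8, giving observe_4h.
Round 3 fires R2, R3, giving notify_public_health, order_pcr.
Round 4 fires R4, R5, giving chest_pain, rash.
Round 5 fires R6, R10, giving rapid_test_pos, high_risk.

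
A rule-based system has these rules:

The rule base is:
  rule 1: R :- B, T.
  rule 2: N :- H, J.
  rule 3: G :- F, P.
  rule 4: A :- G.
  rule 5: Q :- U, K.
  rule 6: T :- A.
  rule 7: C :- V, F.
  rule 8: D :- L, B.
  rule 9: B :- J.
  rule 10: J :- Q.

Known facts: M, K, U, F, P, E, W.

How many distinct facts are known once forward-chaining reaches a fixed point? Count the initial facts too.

Round 1: rule 3 [G :- F, P.]; rule 5 [Q :- U, K.]. Adds G, Q.
Round 2: rule 4 [A :- G.]; rule 10 [J :- Q.]. Adds A, J.
Round 3: rule 6 [T :- A.]; rule 9 [B :- J.]. Adds T, B.
Round 4: rule 1 [R :- B, T.]. Adds R.
Closure: {A, B, E, F, G, J, K, M, P, Q, R, T, U, W} — 14 facts.

14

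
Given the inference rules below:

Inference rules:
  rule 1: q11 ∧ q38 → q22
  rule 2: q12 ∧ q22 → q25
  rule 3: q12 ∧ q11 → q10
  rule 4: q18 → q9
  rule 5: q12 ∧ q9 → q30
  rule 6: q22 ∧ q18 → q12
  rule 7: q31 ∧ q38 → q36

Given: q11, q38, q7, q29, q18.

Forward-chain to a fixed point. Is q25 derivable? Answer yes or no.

Round 1 fires rule 1, rule 4, giving q22, q9.
Round 2 fires rule 6, giving q12.
Round 3 fires rule 2, rule 3, rule 5, giving q25, q10, q30.
q25 appears in round 3, so it is derivable.

yes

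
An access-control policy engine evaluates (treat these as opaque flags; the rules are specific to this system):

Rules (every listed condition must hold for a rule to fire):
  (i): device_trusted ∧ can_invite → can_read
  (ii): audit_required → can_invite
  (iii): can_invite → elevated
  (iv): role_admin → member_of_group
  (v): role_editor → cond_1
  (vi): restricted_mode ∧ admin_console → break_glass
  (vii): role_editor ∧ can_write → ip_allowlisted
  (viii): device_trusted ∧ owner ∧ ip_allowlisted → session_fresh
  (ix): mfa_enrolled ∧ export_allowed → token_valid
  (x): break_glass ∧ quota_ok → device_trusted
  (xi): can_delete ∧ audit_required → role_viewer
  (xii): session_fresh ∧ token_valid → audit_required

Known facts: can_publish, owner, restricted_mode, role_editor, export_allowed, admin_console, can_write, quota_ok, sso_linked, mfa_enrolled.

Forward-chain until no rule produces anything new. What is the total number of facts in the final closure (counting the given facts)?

Round 1 — (v), (vi), (vii), (ix), derive cond_1, break_glass, ip_allowlisted, token_valid.
Round 2 — (x), derive device_trusted.
Round 3 — (viii), derive session_fresh.
Round 4 — (xii), derive audit_required.
Round 5 — (ii), derive can_invite.
Round 6 — (i), (iii), derive can_read, elevated.
Closure: {admin_console, audit_required, break_glass, can_invite, can_publish, can_read, can_write, cond_1, device_trusted, elevated, export_allowed, ip_allowlisted, mfa_enrolled, owner, quota_ok, restricted_mode, role_editor, session_fresh, sso_linked, token_valid} — 20 facts.

20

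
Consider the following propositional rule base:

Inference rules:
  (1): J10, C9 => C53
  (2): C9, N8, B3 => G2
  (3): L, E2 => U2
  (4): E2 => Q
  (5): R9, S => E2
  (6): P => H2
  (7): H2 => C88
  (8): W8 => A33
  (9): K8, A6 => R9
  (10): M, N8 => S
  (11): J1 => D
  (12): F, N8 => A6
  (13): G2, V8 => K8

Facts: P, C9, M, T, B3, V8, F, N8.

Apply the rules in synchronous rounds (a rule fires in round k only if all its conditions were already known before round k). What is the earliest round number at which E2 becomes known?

Round 1 — (2), (6), (10), (12), derive G2, H2, S, A6.
Round 2 — (7), (13), derive C88, K8.
Round 3 — (9), derive R9.
Round 4 — (5), derive E2.
E2 first appears in round 4.

4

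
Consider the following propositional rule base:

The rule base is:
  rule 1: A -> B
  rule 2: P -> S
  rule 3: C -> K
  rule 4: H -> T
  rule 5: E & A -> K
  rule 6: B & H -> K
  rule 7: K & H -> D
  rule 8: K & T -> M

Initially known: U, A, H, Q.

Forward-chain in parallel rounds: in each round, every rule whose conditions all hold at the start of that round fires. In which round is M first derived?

3

[1] rule 1 [A -> B]; rule 4 [H -> T]. ⇒ new: B, T.
[2] rule 6 [B & H -> K]. ⇒ new: K.
[3] rule 7 [K & H -> D]; rule 8 [K & T -> M]. ⇒ new: D, M.
M first appears in round 3.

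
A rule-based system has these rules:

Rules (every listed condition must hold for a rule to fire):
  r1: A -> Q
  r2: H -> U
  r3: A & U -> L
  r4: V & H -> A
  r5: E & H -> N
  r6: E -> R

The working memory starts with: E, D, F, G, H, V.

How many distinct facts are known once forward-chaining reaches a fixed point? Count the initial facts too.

12

Round 1 fires r2, r4, r5, r6, giving U, A, N, R.
Round 2 fires r1, r3, giving Q, L.
Closure: {A, D, E, F, G, H, L, N, Q, R, U, V} — 12 facts.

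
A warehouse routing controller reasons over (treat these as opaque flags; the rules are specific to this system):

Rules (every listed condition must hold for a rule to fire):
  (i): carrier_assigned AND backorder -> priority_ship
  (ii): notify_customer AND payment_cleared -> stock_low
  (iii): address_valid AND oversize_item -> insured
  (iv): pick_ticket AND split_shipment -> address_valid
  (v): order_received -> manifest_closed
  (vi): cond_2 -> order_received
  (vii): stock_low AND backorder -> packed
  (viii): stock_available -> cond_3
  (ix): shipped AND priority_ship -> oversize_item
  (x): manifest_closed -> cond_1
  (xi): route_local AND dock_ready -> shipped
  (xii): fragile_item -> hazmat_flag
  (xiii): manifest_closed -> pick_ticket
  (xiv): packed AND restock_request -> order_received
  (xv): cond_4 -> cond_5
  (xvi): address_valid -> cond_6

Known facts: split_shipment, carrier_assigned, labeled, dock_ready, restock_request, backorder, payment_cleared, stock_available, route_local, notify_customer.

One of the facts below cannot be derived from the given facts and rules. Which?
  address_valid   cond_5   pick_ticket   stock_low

Round 1: (i) [carrier_assigned AND backorder -> priority_ship]; (ii) [notify_customer AND payment_cleared -> stock_low]; (viii) [stock_available -> cond_3]; (xi) [route_local AND dock_ready -> shipped]. New: priority_ship, stock_low, cond_3, shipped.
Round 2: (vii) [stock_low AND backorder -> packed]; (ix) [shipped AND priority_ship -> oversize_item]. New: packed, oversize_item.
Round 3: (xiv) [packed AND restock_request -> order_received]. New: order_received.
Round 4: (v) [order_received -> manifest_closed]. New: manifest_closed.
Round 5: (x) [manifest_closed -> cond_1]; (xiii) [manifest_closed -> pick_ticket]. New: cond_1, pick_ticket.
Round 6: (iv) [pick_ticket AND split_shipment -> address_valid]. New: address_valid.
Round 7: (iii) [address_valid AND oversize_item -> insured]; (xvi) [address_valid -> cond_6]. New: insured, cond_6.
Derived: pick_ticket (round 5), stock_low (round 1), address_valid (round 6). cond_5 never appears in any round.

cond_5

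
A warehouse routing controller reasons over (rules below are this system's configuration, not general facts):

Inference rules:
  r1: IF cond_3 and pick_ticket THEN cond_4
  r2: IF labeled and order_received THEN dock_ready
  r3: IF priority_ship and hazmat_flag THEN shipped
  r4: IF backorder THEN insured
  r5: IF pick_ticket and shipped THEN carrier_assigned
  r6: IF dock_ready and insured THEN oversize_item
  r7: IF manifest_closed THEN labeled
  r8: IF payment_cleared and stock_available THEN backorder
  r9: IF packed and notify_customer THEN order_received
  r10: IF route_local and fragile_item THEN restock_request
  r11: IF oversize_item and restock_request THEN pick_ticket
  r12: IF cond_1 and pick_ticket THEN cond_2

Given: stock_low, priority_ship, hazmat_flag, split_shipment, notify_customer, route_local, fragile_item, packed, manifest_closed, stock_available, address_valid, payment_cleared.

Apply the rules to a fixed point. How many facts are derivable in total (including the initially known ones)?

22

Round 1 — r3, r7, r8, r9, r10, derive shipped, labeled, backorder, order_received, restock_request.
Round 2 — r2, r4, derive dock_ready, insured.
Round 3 — r6, derive oversize_item.
Round 4 — r11, derive pick_ticket.
Round 5 — r5, derive carrier_assigned.
Closure: {address_valid, backorder, carrier_assigned, dock_ready, fragile_item, hazmat_flag, insured, labeled, manifest_closed, notify_customer, order_received, oversize_item, packed, payment_cleared, pick_ticket, priority_ship, restock_request, route_local, shipped, split_shipment, stock_available, stock_low} — 22 facts.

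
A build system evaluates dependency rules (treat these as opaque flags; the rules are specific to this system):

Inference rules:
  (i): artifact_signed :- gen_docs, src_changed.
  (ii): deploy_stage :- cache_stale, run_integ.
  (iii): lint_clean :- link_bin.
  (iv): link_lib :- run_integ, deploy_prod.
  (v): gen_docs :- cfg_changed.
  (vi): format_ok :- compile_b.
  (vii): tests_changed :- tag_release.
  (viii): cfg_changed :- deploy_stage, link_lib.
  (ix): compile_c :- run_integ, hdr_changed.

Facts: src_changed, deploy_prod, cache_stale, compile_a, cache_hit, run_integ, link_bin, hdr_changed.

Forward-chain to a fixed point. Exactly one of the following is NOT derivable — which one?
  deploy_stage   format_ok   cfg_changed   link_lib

Round 1: (ii) [deploy_stage :- cache_stale, run_integ.]; (iii) [lint_clean :- link_bin.]; (iv) [link_lib :- run_integ, deploy_prod.]; (ix) [compile_c :- run_integ, hdr_changed.]. New: deploy_stage, lint_clean, link_lib, compile_c.
Round 2: (viii) [cfg_changed :- deploy_stage, link_lib.]. New: cfg_changed.
Round 3: (v) [gen_docs :- cfg_changed.]. New: gen_docs.
Round 4: (i) [artifact_signed :- gen_docs, src_changed.]. New: artifact_signed.
Derived: link_lib (round 1), deploy_stage (round 1), cfg_changed (round 2). format_ok never appears in any round.

format_ok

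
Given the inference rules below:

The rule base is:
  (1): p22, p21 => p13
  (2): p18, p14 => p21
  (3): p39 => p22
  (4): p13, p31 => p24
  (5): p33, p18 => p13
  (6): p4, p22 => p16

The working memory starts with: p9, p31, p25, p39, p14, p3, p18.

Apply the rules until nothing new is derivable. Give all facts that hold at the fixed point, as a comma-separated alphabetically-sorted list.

p13, p14, p18, p21, p22, p24, p25, p3, p31, p39, p9

[1] (2) [p18, p14 => p21]; (3) [p39 => p22]. ⇒ new: p21, p22.
[2] (1) [p22, p21 => p13]. ⇒ new: p13.
[3] (4) [p13, p31 => p24]. ⇒ new: p24.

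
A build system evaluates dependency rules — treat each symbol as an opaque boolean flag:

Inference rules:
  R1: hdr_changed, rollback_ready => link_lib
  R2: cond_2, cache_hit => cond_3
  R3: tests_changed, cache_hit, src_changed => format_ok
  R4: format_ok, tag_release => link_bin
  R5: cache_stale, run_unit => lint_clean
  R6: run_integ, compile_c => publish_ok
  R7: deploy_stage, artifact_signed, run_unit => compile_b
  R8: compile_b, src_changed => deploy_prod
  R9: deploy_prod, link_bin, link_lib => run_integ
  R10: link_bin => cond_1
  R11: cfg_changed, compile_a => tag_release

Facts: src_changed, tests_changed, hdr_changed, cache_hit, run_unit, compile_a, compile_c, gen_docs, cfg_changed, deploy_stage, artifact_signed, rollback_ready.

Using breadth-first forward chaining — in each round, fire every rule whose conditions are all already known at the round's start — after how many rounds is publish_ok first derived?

4

Round 1 fires R1, R3, R7, R11, giving link_lib, format_ok, compile_b, tag_release.
Round 2 fires R4, R8, giving link_bin, deploy_prod.
Round 3 fires R9, R10, giving run_integ, cond_1.
Round 4 fires R6, giving publish_ok.
publish_ok first appears in round 4.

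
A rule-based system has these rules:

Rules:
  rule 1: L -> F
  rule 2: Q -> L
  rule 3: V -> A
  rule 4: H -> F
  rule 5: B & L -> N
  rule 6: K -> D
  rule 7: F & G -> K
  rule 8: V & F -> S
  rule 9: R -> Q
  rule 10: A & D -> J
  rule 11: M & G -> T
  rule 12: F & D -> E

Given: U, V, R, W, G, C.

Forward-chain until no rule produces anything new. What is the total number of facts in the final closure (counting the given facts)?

15

Round 1: rule 3 [V -> A]; rule 9 [R -> Q]. Adds A, Q.
Round 2: rule 2 [Q -> L]. Adds L.
Round 3: rule 1 [L -> F]. Adds F.
Round 4: rule 7 [F & G -> K]; rule 8 [V & F -> S]. Adds K, S.
Round 5: rule 6 [K -> D]. Adds D.
Round 6: rule 10 [A & D -> J]; rule 12 [F & D -> E]. Adds J, E.
Closure: {A, C, D, E, F, G, J, K, L, Q, R, S, U, V, W} — 15 facts.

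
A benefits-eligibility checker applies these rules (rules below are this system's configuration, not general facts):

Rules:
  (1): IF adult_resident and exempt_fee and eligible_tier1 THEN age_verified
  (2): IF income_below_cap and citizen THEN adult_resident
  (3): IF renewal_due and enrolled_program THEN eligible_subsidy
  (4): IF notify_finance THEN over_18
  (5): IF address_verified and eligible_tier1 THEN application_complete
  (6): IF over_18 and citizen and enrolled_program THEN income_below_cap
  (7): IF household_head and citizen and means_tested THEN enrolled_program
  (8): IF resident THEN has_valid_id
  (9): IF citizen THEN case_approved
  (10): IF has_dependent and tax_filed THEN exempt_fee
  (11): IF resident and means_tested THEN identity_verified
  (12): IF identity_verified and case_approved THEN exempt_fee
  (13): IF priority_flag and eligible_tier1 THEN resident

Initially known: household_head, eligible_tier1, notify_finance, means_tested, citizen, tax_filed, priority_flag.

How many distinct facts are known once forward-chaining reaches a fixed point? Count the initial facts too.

Round 1 fires (4), (7), (9), (13), giving over_18, enrolled_program, case_approved, resident.
Round 2 fires (6), (8), (11), giving income_below_cap, has_valid_id, identity_verified.
Round 3 fires (2), (12), giving adult_resident, exempt_fee.
Round 4 fires (1), giving age_verified.
Closure: {adult_resident, age_verified, case_approved, citizen, eligible_tier1, enrolled_program, exempt_fee, has_valid_id, household_head, identity_verified, income_below_cap, means_tested, notify_finance, over_18, priority_flag, resident, tax_filed} — 17 facts.

17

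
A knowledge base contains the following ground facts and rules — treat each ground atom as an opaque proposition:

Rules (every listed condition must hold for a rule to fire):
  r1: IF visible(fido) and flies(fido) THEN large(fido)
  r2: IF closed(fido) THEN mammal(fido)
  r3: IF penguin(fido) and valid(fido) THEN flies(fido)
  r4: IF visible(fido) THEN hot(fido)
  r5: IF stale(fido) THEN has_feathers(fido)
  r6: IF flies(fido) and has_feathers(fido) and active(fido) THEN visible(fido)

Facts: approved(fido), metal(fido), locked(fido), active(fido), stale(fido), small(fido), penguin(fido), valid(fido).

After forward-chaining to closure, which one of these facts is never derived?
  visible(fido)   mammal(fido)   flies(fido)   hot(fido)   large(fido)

Round 1: r3 [IF penguin(fido) and valid(fido) THEN flies(fido)]; r5 [IF stale(fido) THEN has_feathers(fido)]. Adds flies(fido), has_feathers(fido).
Round 2: r6 [IF flies(fido) and has_feathers(fido) and active(fido) THEN visible(fido)]. Adds visible(fido).
Round 3: r1 [IF visible(fido) and flies(fido) THEN large(fido)]; r4 [IF visible(fido) THEN hot(fido)]. Adds large(fido), hot(fido).
Derived: flies(fido) (round 1), visible(fido) (round 2), large(fido) (round 3), hot(fido) (round 3). mammal(fido) never appears in any round.

mammal(fido)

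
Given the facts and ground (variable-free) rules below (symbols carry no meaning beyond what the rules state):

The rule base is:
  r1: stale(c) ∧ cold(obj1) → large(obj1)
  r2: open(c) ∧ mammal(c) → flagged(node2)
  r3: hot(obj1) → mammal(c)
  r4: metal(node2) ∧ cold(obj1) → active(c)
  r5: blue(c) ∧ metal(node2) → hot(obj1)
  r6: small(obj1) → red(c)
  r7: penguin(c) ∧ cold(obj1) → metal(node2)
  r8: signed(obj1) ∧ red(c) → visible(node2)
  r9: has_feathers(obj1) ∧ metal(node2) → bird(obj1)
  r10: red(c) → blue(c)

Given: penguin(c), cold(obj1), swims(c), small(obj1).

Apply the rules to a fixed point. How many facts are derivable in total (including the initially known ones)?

10

Round 1: r6 [small(obj1) → red(c)]; r7 [penguin(c) ∧ cold(obj1) → metal(node2)]. New: red(c), metal(node2).
Round 2: r4 [metal(node2) ∧ cold(obj1) → active(c)]; r10 [red(c) → blue(c)]. New: active(c), blue(c).
Round 3: r5 [blue(c) ∧ metal(node2) → hot(obj1)]. New: hot(obj1).
Round 4: r3 [hot(obj1) → mammal(c)]. New: mammal(c).
Closure: {active(c), blue(c), cold(obj1), hot(obj1), mammal(c), metal(node2), penguin(c), red(c), small(obj1), swims(c)} — 10 facts.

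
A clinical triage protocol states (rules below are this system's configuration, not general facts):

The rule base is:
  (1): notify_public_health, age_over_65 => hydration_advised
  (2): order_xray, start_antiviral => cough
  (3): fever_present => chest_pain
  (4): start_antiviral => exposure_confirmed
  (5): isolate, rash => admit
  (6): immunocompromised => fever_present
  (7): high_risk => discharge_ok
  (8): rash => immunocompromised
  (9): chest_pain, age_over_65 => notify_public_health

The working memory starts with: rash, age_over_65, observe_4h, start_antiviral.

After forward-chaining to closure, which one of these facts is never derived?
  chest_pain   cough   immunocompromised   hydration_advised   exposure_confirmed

cough

Round 1 fires (4), (8), giving exposure_confirmed, immunocompromised.
Round 2 fires (6), giving fever_present.
Round 3 fires (3), giving chest_pain.
Round 4 fires (9), giving notify_public_health.
Round 5 fires (1), giving hydration_advised.
Derived: immunocompromised (round 1), hydration_advised (round 5), exposure_confirmed (round 1), chest_pain (round 3). cough never appears in any round.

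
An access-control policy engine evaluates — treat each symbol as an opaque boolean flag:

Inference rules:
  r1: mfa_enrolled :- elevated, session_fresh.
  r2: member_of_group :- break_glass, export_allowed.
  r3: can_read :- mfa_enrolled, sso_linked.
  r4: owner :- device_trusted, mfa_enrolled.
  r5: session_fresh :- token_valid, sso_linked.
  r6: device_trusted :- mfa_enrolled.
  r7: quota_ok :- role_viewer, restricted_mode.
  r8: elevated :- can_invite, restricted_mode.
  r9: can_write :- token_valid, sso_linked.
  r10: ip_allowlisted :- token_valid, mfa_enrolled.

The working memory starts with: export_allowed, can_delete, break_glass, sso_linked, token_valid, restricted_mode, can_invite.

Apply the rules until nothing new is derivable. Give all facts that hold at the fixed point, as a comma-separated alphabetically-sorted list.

break_glass, can_delete, can_invite, can_read, can_write, device_trusted, elevated, export_allowed, ip_allowlisted, member_of_group, mfa_enrolled, owner, restricted_mode, session_fresh, sso_linked, token_valid

Round 1: r2 [member_of_group :- break_glass, export_allowed.]; r5 [session_fresh :- token_valid, sso_linked.]; r8 [elevated :- can_invite, restricted_mode.]; r9 [can_write :- token_valid, sso_linked.]. Adds member_of_group, session_fresh, elevated, can_write.
Round 2: r1 [mfa_enrolled :- elevated, session_fresh.]. Adds mfa_enrolled.
Round 3: r3 [can_read :- mfa_enrolled, sso_linked.]; r6 [device_trusted :- mfa_enrolled.]; r10 [ip_allowlisted :- token_valid, mfa_enrolled.]. Adds can_read, device_trusted, ip_allowlisted.
Round 4: r4 [owner :- device_trusted, mfa_enrolled.]. Adds owner.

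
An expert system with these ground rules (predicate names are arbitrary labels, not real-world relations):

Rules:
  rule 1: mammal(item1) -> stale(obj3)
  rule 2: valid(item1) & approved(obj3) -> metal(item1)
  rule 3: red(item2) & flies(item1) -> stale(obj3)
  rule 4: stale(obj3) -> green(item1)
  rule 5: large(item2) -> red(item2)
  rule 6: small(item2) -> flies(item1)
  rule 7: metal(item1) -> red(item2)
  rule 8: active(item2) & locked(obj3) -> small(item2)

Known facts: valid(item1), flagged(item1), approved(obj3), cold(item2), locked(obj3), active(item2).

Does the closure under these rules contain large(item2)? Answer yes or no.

Round 1: rule 2 [valid(item1) & approved(obj3) -> metal(item1)]; rule 8 [active(item2) & locked(obj3) -> small(item2)]. New: metal(item1), small(item2).
Round 2: rule 6 [small(item2) -> flies(item1)]; rule 7 [metal(item1) -> red(item2)]. New: flies(item1), red(item2).
Round 3: rule 3 [red(item2) & flies(item1) -> stale(obj3)]. New: stale(obj3).
Round 4: rule 4 [stale(obj3) -> green(item1)]. New: green(item1).
Fixed point reached. No rule has large(item2) as a consequent, and it is not given.

no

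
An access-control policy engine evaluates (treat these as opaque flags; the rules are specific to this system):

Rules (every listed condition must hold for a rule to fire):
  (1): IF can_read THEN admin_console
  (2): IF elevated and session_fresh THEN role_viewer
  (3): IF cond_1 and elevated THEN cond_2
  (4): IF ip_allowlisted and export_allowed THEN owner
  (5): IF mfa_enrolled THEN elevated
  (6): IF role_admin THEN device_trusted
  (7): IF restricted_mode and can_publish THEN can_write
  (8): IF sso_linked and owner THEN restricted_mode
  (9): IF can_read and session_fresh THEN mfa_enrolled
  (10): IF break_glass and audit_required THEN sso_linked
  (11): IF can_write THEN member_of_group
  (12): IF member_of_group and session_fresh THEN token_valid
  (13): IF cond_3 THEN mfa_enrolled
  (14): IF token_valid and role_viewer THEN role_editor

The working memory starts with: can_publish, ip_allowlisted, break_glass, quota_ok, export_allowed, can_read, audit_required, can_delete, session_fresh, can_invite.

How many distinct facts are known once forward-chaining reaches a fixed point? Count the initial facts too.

21

Round 1 fires (1), (4), (9), (10), giving admin_console, owner, mfa_enrolled, sso_linked.
Round 2 fires (5), (8), giving elevated, restricted_mode.
Round 3 fires (2), (7), giving role_viewer, can_write.
Round 4 fires (11), giving member_of_group.
Round 5 fires (12), giving token_valid.
Round 6 fires (14), giving role_editor.
Closure: {admin_console, audit_required, break_glass, can_delete, can_invite, can_publish, can_read, can_write, elevated, export_allowed, ip_allowlisted, member_of_group, mfa_enrolled, owner, quota_ok, restricted_mode, role_editor, role_viewer, session_fresh, sso_linked, token_valid} — 21 facts.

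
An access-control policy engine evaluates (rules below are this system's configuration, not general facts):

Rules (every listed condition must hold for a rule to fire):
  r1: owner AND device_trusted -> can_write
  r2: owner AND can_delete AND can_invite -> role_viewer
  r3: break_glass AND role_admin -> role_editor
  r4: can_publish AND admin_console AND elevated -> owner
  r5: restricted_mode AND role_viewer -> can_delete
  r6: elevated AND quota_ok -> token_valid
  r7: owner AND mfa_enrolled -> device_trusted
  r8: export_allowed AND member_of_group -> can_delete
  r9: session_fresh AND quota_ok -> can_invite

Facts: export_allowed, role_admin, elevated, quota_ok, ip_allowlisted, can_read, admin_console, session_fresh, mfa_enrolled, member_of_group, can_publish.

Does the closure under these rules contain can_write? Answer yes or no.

yes

Round 1: r4 [can_publish AND admin_console AND elevated -> owner]; r6 [elevated AND quota_ok -> token_valid]; r8 [export_allowed AND member_of_group -> can_delete]; r9 [session_fresh AND quota_ok -> can_invite]. New: owner, token_valid, can_delete, can_invite.
Round 2: r2 [owner AND can_delete AND can_invite -> role_viewer]; r7 [owner AND mfa_enrolled -> device_trusted]. New: role_viewer, device_trusted.
Round 3: r1 [owner AND device_trusted -> can_write]. New: can_write.
can_write appears in round 3, so it is derivable.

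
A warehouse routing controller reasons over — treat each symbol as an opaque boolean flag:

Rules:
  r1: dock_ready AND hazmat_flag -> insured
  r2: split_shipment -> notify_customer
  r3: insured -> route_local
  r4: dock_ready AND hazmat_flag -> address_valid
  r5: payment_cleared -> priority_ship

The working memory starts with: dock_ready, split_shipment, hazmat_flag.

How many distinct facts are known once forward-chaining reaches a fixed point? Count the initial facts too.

[1] r1 [dock_ready AND hazmat_flag -> insured]; r2 [split_shipment -> notify_customer]; r4 [dock_ready AND hazmat_flag -> address_valid]. ⇒ new: insured, notify_customer, address_valid.
[2] r3 [insured -> route_local]. ⇒ new: route_local.
Closure: {address_valid, dock_ready, hazmat_flag, insured, notify_customer, route_local, split_shipment} — 7 facts.

7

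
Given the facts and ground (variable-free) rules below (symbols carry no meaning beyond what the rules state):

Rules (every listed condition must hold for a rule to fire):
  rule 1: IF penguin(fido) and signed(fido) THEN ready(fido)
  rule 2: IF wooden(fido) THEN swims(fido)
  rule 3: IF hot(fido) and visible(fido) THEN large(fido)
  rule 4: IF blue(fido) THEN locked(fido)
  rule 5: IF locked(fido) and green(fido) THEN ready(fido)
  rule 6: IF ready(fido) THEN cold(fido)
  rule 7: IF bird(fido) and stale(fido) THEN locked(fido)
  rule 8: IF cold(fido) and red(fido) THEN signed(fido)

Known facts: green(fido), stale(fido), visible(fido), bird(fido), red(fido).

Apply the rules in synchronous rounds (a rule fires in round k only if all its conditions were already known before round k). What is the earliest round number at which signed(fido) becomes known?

4

Round 1 — rule 7, derive locked(fido).
Round 2 — rule 5, derive ready(fido).
Round 3 — rule 6, derive cold(fido).
Round 4 — rule 8, derive signed(fido).
signed(fido) first appears in round 4.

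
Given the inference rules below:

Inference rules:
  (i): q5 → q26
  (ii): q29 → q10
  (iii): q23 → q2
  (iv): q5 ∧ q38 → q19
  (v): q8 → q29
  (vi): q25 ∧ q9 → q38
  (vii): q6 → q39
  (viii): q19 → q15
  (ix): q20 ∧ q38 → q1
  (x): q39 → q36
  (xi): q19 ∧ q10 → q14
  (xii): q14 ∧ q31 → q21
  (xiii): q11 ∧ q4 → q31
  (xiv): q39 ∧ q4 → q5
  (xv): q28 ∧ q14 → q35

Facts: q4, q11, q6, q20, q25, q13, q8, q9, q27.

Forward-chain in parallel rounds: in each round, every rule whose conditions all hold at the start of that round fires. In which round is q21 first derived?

[1] (v) [q8 → q29]; (vi) [q25 ∧ q9 → q38]; (vii) [q6 → q39]; (xiii) [q11 ∧ q4 → q31]. ⇒ new: q29, q38, q39, q31.
[2] (ii) [q29 → q10]; (ix) [q20 ∧ q38 → q1]; (x) [q39 → q36]; (xiv) [q39 ∧ q4 → q5]. ⇒ new: q10, q1, q36, q5.
[3] (i) [q5 → q26]; (iv) [q5 ∧ q38 → q19]. ⇒ new: q26, q19.
[4] (viii) [q19 → q15]; (xi) [q19 ∧ q10 → q14]. ⇒ new: q15, q14.
[5] (xii) [q14 ∧ q31 → q21]. ⇒ new: q21.
q21 first appears in round 5.

5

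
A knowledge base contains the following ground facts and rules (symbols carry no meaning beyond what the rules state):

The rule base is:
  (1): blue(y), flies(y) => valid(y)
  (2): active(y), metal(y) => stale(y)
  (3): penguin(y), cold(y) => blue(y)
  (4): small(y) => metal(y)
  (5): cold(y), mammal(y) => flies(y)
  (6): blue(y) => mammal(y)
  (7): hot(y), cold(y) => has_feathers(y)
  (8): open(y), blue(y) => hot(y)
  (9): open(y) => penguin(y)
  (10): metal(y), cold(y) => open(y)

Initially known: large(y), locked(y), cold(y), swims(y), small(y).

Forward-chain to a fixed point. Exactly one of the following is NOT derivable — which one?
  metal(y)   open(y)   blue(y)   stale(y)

Round 1: (4) [small(y) => metal(y)]. New: metal(y).
Round 2: (10) [metal(y), cold(y) => open(y)]. New: open(y).
Round 3: (9) [open(y) => penguin(y)]. New: penguin(y).
Round 4: (3) [penguin(y), cold(y) => blue(y)]. New: blue(y).
Round 5: (6) [blue(y) => mammal(y)]; (8) [open(y), blue(y) => hot(y)]. New: mammal(y), hot(y).
Round 6: (5) [cold(y), mammal(y) => flies(y)]; (7) [hot(y), cold(y) => has_feathers(y)]. New: flies(y), has_feathers(y).
Round 7: (1) [blue(y), flies(y) => valid(y)]. New: valid(y).
Derived: metal(y) (round 1), blue(y) (round 4), open(y) (round 2). stale(y) never appears in any round.

stale(y)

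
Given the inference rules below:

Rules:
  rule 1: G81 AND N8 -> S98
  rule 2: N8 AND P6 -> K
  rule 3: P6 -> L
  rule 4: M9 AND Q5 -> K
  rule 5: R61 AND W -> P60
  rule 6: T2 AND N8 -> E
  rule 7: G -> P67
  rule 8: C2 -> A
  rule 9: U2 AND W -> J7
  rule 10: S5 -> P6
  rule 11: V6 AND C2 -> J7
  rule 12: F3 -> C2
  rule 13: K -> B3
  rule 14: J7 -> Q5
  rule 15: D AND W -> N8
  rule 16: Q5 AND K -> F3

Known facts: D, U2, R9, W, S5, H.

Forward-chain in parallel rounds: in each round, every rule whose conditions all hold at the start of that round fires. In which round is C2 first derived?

4

Round 1: rule 9 [U2 AND W -> J7]; rule 10 [S5 -> P6]; rule 15 [D AND W -> N8]. Adds J7, P6, N8.
Round 2: rule 2 [N8 AND P6 -> K]; rule 3 [P6 -> L]; rule 14 [J7 -> Q5]. Adds K, L, Q5.
Round 3: rule 13 [K -> B3]; rule 16 [Q5 AND K -> F3]. Adds B3, F3.
Round 4: rule 12 [F3 -> C2]. Adds C2.
C2 first appears in round 4.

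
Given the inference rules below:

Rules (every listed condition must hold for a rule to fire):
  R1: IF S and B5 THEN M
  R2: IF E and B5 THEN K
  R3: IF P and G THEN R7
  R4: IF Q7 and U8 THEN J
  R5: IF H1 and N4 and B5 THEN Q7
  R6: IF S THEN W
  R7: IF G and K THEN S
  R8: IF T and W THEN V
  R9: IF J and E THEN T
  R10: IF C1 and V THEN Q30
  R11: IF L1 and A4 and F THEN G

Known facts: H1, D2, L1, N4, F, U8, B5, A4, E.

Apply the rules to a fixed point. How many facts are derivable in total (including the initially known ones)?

Round 1: R2 [IF E and B5 THEN K]; R5 [IF H1 and N4 and B5 THEN Q7]; R11 [IF L1 and A4 and F THEN G]. Adds K, Q7, G.
Round 2: R4 [IF Q7 and U8 THEN J]; R7 [IF G and K THEN S]. Adds J, S.
Round 3: R1 [IF S and B5 THEN M]; R6 [IF S THEN W]; R9 [IF J and E THEN T]. Adds M, W, T.
Round 4: R8 [IF T and W THEN V]. Adds V.
Closure: {A4, B5, D2, E, F, G, H1, J, K, L1, M, N4, Q7, S, T, U8, V, W} — 18 facts.

18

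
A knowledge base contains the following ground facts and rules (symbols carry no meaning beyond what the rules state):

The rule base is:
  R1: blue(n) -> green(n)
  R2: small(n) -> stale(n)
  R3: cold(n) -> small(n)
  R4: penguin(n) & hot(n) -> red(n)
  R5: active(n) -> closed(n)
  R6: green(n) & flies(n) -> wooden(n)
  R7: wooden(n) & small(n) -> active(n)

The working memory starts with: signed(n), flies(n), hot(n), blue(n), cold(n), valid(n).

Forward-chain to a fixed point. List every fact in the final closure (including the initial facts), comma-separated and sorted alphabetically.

active(n), blue(n), closed(n), cold(n), flies(n), green(n), hot(n), signed(n), small(n), stale(n), valid(n), wooden(n)

Round 1: R1 [blue(n) -> green(n)]; R3 [cold(n) -> small(n)]. Adds green(n), small(n).
Round 2: R2 [small(n) -> stale(n)]; R6 [green(n) & flies(n) -> wooden(n)]. Adds stale(n), wooden(n).
Round 3: R7 [wooden(n) & small(n) -> active(n)]. Adds active(n).
Round 4: R5 [active(n) -> closed(n)]. Adds closed(n).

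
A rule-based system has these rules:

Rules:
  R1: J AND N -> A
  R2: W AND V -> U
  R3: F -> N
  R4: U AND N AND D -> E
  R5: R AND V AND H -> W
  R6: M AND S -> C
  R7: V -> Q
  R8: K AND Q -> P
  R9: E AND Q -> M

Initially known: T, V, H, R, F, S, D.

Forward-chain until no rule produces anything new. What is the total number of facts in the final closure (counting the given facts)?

14

Round 1: R3 [F -> N]; R5 [R AND V AND H -> W]; R7 [V -> Q]. New: N, W, Q.
Round 2: R2 [W AND V -> U]. New: U.
Round 3: R4 [U AND N AND D -> E]. New: E.
Round 4: R9 [E AND Q -> M]. New: M.
Round 5: R6 [M AND S -> C]. New: C.
Closure: {C, D, E, F, H, M, N, Q, R, S, T, U, V, W} — 14 facts.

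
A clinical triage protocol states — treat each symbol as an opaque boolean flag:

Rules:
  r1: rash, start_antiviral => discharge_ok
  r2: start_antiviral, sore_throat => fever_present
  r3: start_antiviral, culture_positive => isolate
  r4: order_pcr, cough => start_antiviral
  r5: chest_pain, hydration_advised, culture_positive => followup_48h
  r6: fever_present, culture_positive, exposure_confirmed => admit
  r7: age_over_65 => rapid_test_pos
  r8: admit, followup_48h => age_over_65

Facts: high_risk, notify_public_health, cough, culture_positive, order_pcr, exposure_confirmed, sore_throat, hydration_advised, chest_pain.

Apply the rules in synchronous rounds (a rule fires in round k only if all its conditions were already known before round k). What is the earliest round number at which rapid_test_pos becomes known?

Round 1: r4 [order_pcr, cough => start_antiviral]; r5 [chest_pain, hydration_advised, culture_positive => followup_48h]. New: start_antiviral, followup_48h.
Round 2: r2 [start_antiviral, sore_throat => fever_present]; r3 [start_antiviral, culture_positive => isolate]. New: fever_present, isolate.
Round 3: r6 [fever_present, culture_positive, exposure_confirmed => admit]. New: admit.
Round 4: r8 [admit, followup_48h => age_over_65]. New: age_over_65.
Round 5: r7 [age_over_65 => rapid_test_pos]. New: rapid_test_pos.
rapid_test_pos first appears in round 5.

5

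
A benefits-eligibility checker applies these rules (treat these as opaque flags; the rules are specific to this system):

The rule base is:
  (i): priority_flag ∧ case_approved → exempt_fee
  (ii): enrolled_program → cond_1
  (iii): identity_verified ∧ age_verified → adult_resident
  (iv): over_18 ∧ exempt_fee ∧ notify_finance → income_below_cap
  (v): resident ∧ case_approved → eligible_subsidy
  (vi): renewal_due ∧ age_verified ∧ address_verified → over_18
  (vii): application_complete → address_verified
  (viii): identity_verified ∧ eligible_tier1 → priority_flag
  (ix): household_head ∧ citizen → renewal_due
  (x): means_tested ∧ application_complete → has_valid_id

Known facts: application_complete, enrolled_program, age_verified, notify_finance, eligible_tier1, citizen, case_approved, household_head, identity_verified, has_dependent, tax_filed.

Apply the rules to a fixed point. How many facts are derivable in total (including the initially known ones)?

19

[1] (ii) [enrolled_program → cond_1]; (iii) [identity_verified ∧ age_verified → adult_resident]; (vii) [application_complete → address_verified]; (viii) [identity_verified ∧ eligible_tier1 → priority_flag]; (ix) [household_head ∧ citizen → renewal_due]. ⇒ new: cond_1, adult_resident, address_verified, priority_flag, renewal_due.
[2] (i) [priority_flag ∧ case_approved → exempt_fee]; (vi) [renewal_due ∧ age_verified ∧ address_verified → over_18]. ⇒ new: exempt_fee, over_18.
[3] (iv) [over_18 ∧ exempt_fee ∧ notify_finance → income_below_cap]. ⇒ new: income_below_cap.
Closure: {address_verified, adult_resident, age_verified, application_complete, case_approved, citizen, cond_1, eligible_tier1, enrolled_program, exempt_fee, has_dependent, household_head, identity_verified, income_below_cap, notify_finance, over_18, priority_flag, renewal_due, tax_filed} — 19 facts.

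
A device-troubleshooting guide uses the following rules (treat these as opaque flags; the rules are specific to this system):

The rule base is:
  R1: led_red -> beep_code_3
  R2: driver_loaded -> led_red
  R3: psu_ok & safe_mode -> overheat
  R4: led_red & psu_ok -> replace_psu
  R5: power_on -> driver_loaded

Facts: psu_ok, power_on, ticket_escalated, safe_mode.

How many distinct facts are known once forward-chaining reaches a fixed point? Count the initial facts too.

9

Round 1 — R3, R5, derive overheat, driver_loaded.
Round 2 — R2, derive led_red.
Round 3 — R1, R4, derive beep_code_3, replace_psu.
Closure: {beep_code_3, driver_loaded, led_red, overheat, power_on, psu_ok, replace_psu, safe_mode, ticket_escalated} — 9 facts.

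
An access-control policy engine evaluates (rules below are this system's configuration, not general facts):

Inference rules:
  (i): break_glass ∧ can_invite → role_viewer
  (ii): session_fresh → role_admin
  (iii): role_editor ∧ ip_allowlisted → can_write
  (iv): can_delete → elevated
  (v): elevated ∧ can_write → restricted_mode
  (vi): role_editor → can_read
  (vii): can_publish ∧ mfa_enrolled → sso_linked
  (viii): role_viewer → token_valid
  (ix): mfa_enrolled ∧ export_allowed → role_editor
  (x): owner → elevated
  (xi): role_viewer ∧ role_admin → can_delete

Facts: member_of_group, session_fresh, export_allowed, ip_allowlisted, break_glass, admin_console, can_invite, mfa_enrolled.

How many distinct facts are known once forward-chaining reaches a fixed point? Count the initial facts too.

17

Round 1 — (i), (ii), (ix), derive role_viewer, role_admin, role_editor.
Round 2 — (iii), (vi), (viii), (xi), derive can_write, can_read, token_valid, can_delete.
Round 3 — (iv), derive elevated.
Round 4 — (v), derive restricted_mode.
Closure: {admin_console, break_glass, can_delete, can_invite, can_read, can_write, elevated, export_allowed, ip_allowlisted, member_of_group, mfa_enrolled, restricted_mode, role_admin, role_editor, role_viewer, session_fresh, token_valid} — 17 facts.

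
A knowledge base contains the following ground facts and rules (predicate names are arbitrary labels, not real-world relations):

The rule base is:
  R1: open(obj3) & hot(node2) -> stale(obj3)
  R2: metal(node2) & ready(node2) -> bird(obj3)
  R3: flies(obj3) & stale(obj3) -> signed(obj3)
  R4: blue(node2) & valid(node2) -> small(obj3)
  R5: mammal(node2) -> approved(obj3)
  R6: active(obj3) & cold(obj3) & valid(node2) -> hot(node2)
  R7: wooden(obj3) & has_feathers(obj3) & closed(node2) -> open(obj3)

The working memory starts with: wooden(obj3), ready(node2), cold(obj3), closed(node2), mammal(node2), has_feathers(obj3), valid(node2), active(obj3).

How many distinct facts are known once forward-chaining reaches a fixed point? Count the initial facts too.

Round 1 — R5, R6, R7, derive approved(obj3), hot(node2), open(obj3).
Round 2 — R1, derive stale(obj3).
Closure: {active(obj3), approved(obj3), closed(node2), cold(obj3), has_feathers(obj3), hot(node2), mammal(node2), open(obj3), ready(node2), stale(obj3), valid(node2), wooden(obj3)} — 12 facts.

12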